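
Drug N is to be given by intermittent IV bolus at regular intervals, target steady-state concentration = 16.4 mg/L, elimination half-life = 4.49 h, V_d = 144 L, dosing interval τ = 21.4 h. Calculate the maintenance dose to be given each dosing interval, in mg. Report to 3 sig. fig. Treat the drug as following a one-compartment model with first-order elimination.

7800 mg

k = ln2 / t½ = 0.693147 / 4.49 = 0.1544 h⁻¹
CL = k × Vd = 0.1544 × 144 = 22.23 L/h
At steady state, Dose/τ = Css × CL.
Dose = Css × CL × τ = 16.4 × 22.23 × 21.4 = 7802 mg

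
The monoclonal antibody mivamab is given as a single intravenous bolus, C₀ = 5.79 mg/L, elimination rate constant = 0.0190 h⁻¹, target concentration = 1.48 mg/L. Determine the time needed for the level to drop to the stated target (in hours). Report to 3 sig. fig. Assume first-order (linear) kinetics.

t = ln(C₀ / C) / k = ln(5.790 / 1.48) / 0.01900
  = ln(3.912) / 0.01900 = 1.364 / 0.01900 = 71.79 h

71.8 h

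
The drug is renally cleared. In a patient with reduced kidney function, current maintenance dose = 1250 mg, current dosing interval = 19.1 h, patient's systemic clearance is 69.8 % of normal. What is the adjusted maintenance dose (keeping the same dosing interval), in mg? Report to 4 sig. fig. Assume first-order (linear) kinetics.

872.5 mg

To keep the same average steady-state level, dosing rate must scale with clearance.
CL ratio = 69.8 / 100 = 0.6980
New dose (same interval) = 1250 × 0.6980 = 872.5 mg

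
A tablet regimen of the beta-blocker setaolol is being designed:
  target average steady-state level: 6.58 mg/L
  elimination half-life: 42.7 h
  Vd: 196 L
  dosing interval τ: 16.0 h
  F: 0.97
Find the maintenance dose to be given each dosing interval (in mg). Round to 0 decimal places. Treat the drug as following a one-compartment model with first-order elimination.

k = ln2 / t½ = 0.693147 / 42.7 = 0.01623 h⁻¹
CL = k × Vd = 0.01623 × 196 = 3.181 L/h
At steady state, F × (Dose/τ) = Css × CL.
Dose = Css × CL × τ / F = 6.58 × 3.181 × 16.0 / 0.97 = 345.3 mg

345 mg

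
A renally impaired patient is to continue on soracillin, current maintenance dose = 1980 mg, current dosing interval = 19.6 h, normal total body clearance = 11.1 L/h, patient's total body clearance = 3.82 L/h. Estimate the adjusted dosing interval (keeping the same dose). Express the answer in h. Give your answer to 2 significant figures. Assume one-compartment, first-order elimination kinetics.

57 h

To keep the same average steady-state level, dosing rate must scale with clearance.
CL ratio = 3.82 / 11.1 = 0.3441
New interval (same dose) = 19.6 / 0.3441 = 56.96 h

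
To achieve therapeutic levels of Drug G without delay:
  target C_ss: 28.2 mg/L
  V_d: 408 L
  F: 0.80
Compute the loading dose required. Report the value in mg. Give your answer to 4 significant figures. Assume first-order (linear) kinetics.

14380 mg

LD = Css × Vd / F = 28.2 × 408 / 0.80 = 14380 mg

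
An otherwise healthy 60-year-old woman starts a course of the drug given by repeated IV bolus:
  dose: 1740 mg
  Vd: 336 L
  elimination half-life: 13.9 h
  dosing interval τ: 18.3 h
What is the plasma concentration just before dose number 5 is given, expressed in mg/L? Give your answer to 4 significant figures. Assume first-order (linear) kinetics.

C₀ per dose = Dose / Vd = 1740 / 336 = 5.179 mg/L
k = ln2 / t½ = 0.693147 / 13.9 = 0.04987 h⁻¹
Fraction remaining after one interval: r = e^(−kτ) = e^(−0.04987 × 18.3) = 0.4015
Before dose 5, 4 doses have been given (aged 1τ, 2τ, 3τ, 4τ).
C_trough = C₀ × (r + r² + … + r^4) = C₀ × r(1−r^4)/(1−r)
        = 5.179 × 0.4015 × (1 − 0.02599) / (1 − 0.4015) = 3.384 mg/L

3.384 mg/L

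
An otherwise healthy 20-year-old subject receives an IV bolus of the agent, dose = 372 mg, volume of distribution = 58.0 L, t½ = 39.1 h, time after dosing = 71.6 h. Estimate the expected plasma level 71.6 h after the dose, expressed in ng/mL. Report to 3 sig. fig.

C₀ = Dose / Vd = 372.0 / 58.0 = 6.414 mg/L
k = ln2 / t½ = 0.693147 / 39.1 = 0.01773 h⁻¹
C = C₀ · e^(−k·t) = 6.414 × e^(−0.01773 × 71.6)
  = 6.414 × 0.2810 = 1.802 mg/L
Convert: 1.802 mg/L × 1000 = 1802 ng/mL

1800 ng/mL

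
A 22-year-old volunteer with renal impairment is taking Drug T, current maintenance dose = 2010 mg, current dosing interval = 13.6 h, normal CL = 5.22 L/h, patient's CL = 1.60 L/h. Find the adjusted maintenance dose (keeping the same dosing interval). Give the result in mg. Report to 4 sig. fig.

616.1 mg

To keep the same average steady-state level, dosing rate must scale with clearance.
CL ratio = 1.60 / 5.22 = 0.3065
New dose (same interval) = 2010 × 0.3065 = 616.1 mg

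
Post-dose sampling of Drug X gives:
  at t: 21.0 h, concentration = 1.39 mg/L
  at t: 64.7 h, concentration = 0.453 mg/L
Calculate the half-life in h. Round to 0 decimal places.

k = ln(C₁/C₂) / (t₂ − t₁) = ln(1.39/0.453) / (64.7 − 21.0)
  = 1.121 / 43.70 = 0.02565 h⁻¹
t½ = ln2 / k = 0.693147 / 0.02565 = 27.02 h

27 h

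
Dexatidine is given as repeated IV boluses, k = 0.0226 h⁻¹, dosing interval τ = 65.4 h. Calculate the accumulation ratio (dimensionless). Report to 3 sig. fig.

e^(−kτ) = e^(−0.02260 × 65.4) = 0.2281
Accumulation ratio R = 1 / (1 − e^(−kτ)) = 1 / (1 − 0.2281) = 1.296

1.30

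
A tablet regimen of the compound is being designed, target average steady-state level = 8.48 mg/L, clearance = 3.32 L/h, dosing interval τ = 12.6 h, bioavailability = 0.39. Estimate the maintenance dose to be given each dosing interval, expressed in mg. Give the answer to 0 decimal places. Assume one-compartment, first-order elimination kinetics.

At steady state, F × (Dose/τ) = Css × CL.
Dose = Css × CL × τ / F = 8.48 × 3.320 × 12.6 / 0.39 = 909.6 mg

910 mg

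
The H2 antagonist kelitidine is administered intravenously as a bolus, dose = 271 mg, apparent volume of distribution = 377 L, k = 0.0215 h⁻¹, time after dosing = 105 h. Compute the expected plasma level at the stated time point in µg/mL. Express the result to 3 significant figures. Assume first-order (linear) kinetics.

0.0752 µg/mL

C₀ = Dose / Vd = 271.0 / 377 = 0.7188 mg/L
C = C₀ · e^(−k·t) = 0.7188 × e^(−0.02150 × 105)
  = 0.7188 × 0.1046 = 0.07519 mg/L
(0.07519 mg/L = 0.07519 µg/mL)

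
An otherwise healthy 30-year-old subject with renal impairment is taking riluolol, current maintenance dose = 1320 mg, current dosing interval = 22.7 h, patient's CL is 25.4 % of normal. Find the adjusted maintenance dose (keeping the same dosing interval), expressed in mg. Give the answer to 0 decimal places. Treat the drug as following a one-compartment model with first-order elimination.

335 mg

To keep the same average steady-state level, dosing rate must scale with clearance.
CL ratio = 25.4 / 100 = 0.2540
New dose (same interval) = 1320 × 0.2540 = 335.3 mg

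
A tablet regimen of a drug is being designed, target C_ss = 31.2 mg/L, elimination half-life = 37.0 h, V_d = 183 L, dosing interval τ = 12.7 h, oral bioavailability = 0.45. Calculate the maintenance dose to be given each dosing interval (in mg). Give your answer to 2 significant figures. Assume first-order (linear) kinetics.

3000 mg

k = ln2 / t½ = 0.693147 / 37.0 = 0.01873 h⁻¹
CL = k × Vd = 0.01873 × 183 = 3.428 L/h
At steady state, F × (Dose/τ) = Css × CL.
Dose = Css × CL × τ / F = 31.2 × 3.428 × 12.7 / 0.45 = 3018 mg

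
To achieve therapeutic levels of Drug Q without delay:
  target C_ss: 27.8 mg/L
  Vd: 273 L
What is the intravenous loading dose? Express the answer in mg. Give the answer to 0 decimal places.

LD = Css × Vd = 27.8 × 273 = 7589 mg

7589 mg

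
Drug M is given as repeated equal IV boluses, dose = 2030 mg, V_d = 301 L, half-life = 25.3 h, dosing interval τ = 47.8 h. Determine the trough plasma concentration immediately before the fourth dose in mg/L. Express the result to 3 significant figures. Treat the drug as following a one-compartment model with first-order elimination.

C₀ per dose = Dose / Vd = 2030 / 301 = 6.744 mg/L
k = ln2 / t½ = 0.693147 / 25.3 = 0.02740 h⁻¹
Fraction remaining after one interval: r = e^(−kτ) = e^(−0.02740 × 47.8) = 0.2699
Before dose 4, 3 doses have been given (aged 1τ, 2τ, 3τ).
C_trough = C₀ × (r + r² + … + r^3) = C₀ × r(1−r^3)/(1−r)
        = 6.744 × 0.2699 × (1 − 0.01966) / (1 − 0.2699) = 2.444 mg/L

2.44 mg/L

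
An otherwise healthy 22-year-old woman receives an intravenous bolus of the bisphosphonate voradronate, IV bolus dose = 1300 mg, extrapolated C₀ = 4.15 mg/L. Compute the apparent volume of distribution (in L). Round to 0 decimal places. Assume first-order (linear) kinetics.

Vd = Dose / C₀ = 1300 / 4.15 = 313.3 L

313 L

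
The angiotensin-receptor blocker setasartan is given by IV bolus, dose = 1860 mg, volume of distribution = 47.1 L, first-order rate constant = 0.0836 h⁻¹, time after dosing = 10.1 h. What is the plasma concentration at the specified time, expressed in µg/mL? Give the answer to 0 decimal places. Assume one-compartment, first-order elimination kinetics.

17 µg/mL

C₀ = Dose / Vd = 1860 / 47.1 = 39.49 mg/L
C = C₀ · e^(−k·t) = 39.49 × e^(−0.08360 × 10.1)
  = 39.49 × 0.4298 = 16.97 mg/L
(16.97 mg/L = 16.97 µg/mL)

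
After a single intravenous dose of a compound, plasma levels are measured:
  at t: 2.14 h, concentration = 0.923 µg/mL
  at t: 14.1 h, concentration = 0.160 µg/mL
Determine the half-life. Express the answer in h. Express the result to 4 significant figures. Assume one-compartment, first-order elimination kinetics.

k = ln(C₁/C₂) / (t₂ − t₁) = ln(0.923/0.160) / (14.1 − 2.14)
  = 1.752 / 11.96 = 0.1465 h⁻¹
t½ = ln2 / k = 0.693147 / 0.1465 = 4.731 h

4.731 h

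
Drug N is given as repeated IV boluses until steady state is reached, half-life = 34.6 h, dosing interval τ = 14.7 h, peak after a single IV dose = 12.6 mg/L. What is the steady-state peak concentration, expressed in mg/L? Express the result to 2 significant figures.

49 mg/L

k = ln2 / t½ = 0.693147 / 34.6 = 0.02003 h⁻¹
e^(−kτ) = e^(−0.02003 × 14.7) = 0.7449
Accumulation ratio R = 1 / (1 − e^(−kτ)) = 1 / (1 − 0.7449) = 3.920
Steady-state peak = C₀ × R = 12.6 × 3.920 = 49.39 mg/L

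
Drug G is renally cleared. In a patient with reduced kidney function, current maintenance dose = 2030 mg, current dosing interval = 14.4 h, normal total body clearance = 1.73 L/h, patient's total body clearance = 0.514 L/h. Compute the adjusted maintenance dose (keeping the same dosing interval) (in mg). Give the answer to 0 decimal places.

603 mg

To keep the same average steady-state level, dosing rate must scale with clearance.
CL ratio = 0.514 / 1.73 = 0.2971
New dose (same interval) = 2030 × 0.2971 = 603.1 mg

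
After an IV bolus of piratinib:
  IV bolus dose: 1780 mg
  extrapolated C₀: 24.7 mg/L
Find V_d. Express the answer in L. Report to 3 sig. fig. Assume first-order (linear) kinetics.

72.1 L

Vd = Dose / C₀ = 1780 / 24.7 = 72.06 L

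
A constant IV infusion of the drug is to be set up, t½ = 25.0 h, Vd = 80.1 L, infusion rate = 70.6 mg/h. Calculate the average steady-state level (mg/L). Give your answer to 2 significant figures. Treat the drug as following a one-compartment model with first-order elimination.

32 mg/L

k = ln2 / t½ = 0.693147 / 25.0 = 0.02773 h⁻¹
CL = k × Vd = 0.02773 × 80.1 = 2.221 L/h
At steady state Css = R₀ / CL = 70.6 / 2.221 = 31.79 mg/L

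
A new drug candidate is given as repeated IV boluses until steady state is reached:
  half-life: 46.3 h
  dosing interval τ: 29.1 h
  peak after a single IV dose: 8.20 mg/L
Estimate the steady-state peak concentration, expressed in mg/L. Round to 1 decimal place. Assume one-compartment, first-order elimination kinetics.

23.2 mg/L

k = ln2 / t½ = 0.693147 / 46.3 = 0.01497 h⁻¹
e^(−kτ) = e^(−0.01497 × 29.1) = 0.6469
Accumulation ratio R = 1 / (1 − e^(−kτ)) = 1 / (1 − 0.6469) = 2.832
Steady-state peak = C₀ × R = 8.20 × 2.832 = 23.22 mg/L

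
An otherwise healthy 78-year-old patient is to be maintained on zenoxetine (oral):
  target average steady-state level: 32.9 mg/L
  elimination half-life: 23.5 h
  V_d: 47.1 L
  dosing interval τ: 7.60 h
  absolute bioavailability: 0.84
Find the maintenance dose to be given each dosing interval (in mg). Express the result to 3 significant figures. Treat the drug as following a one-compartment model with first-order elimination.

414 mg

k = ln2 / t½ = 0.693147 / 23.5 = 0.02950 h⁻¹
CL = k × Vd = 0.02950 × 47.1 = 1.389 L/h
At steady state, F × (Dose/τ) = Css × CL.
Dose = Css × CL × τ / F = 32.9 × 1.389 × 7.60 / 0.84 = 413.5 mg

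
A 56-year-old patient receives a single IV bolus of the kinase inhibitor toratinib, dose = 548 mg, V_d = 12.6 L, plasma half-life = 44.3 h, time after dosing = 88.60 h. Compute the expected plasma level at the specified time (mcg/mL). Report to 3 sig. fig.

10.9 mcg/mL

C₀ = Dose / Vd = 548.0 / 12.6 = 43.49 mg/L
k = ln2 / t½ = 0.693147 / 44.3 = 0.01565 h⁻¹
t / t½ = 88.60 / 44.3 = 2 half-lives
C = C₀ × (1/2)^2 = 43.49 × 0.2500 = 10.87 mg/L
(10.87 mg/L = 10.87 mcg/mL)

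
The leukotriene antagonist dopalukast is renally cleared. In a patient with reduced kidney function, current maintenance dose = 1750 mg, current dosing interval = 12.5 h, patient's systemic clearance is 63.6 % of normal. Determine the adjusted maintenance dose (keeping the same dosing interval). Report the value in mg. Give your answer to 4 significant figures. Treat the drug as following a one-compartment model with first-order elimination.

1113 mg

To keep the same average steady-state level, dosing rate must scale with clearance.
CL ratio = 63.6 / 100 = 0.6360
New dose (same interval) = 1750 × 0.6360 = 1113 mg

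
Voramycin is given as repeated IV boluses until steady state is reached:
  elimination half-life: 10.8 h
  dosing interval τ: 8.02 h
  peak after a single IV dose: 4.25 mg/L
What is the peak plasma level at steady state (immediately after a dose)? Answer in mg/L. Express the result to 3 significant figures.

k = ln2 / t½ = 0.693147 / 10.8 = 0.06418 h⁻¹
e^(−kτ) = e^(−0.06418 × 8.02) = 0.5977
Accumulation ratio R = 1 / (1 − e^(−kτ)) = 1 / (1 − 0.5977) = 2.486
Steady-state peak = C₀ × R = 4.25 × 2.486 = 10.57 mg/L

10.6 mg/L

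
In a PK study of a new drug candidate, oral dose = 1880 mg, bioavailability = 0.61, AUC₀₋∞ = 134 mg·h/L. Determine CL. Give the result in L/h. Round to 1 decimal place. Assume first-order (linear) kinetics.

CL = F·Dose / AUC = 0.61 × 1880 / 134 = 8.558 L/h

8.6 L/h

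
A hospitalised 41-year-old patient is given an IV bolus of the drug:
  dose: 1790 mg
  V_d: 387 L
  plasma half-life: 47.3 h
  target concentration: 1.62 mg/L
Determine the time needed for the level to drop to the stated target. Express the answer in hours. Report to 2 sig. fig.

72 h

C₀ = Dose / Vd = 1790 / 387 = 4.625 mg/L
k = ln2 / t½ = 0.693147 / 47.3 = 0.01465 h⁻¹
t = ln(C₀ / C) / k = ln(4.625 / 1.62) / 0.01465
  = ln(2.855) / 0.01465 = 1.049 / 0.01465 = 71.60 h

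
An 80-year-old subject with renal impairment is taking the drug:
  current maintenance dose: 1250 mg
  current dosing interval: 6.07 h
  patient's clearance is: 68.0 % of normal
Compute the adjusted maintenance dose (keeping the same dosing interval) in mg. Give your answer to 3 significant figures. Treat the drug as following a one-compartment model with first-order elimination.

To keep the same average steady-state level, dosing rate must scale with clearance.
CL ratio = 68.0 / 100 = 0.6800
New dose (same interval) = 1250 × 0.6800 = 850.0 mg

850 mg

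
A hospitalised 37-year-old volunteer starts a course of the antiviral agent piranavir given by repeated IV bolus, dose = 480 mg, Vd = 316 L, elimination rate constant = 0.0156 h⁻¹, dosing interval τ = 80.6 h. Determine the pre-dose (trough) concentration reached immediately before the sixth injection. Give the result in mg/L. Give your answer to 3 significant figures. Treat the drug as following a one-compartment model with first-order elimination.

0.603 mg/L

C₀ per dose = Dose / Vd = 480 / 316 = 1.519 mg/L
Fraction remaining after one interval: r = e^(−kτ) = e^(−0.01560 × 80.6) = 0.2844
Before dose 6, 5 doses have been given (aged 1τ, 2τ, 3τ, 4τ, 5τ).
C_trough = C₀ × (r + r² + … + r^5) = C₀ × r(1−r^5)/(1−r)
        = 1.519 × 0.2844 × (1 − 0.001861) / (1 − 0.2844) = 0.6026 mg/L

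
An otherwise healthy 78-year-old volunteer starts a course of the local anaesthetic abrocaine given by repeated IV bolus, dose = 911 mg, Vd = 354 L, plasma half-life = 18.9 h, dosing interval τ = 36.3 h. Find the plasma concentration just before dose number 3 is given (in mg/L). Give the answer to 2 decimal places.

C₀ per dose = Dose / Vd = 911 / 354 = 2.573 mg/L
k = ln2 / t½ = 0.693147 / 18.9 = 0.03667 h⁻¹
Fraction remaining after one interval: r = e^(−kτ) = e^(−0.03667 × 36.3) = 0.2642
Before dose 3, 2 doses have been given (aged 1τ, 2τ).
C_trough = C₀ × (r + r²) = 2.573 × (0.2642 + 0.06980) = 0.8594 mg/L

0.86 mg/L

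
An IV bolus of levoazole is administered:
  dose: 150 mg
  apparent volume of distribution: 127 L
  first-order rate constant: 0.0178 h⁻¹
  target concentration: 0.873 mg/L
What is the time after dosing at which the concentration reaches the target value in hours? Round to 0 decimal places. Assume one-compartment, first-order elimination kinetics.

17 h

C₀ = Dose / Vd = 150.0 / 127 = 1.181 mg/L
t = ln(C₀ / C) / k = ln(1.181 / 0.873) / 0.01780
  = ln(1.353) / 0.01780 = 0.3023 / 0.01780 = 16.98 h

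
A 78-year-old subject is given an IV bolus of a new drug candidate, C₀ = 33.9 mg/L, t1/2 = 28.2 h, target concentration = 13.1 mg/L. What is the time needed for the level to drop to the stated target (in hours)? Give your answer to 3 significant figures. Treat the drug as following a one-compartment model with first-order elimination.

38.7 h

k = ln2 / t½ = 0.693147 / 28.2 = 0.02458 h⁻¹
t = ln(C₀ / C) / k = ln(33.90 / 13.1) / 0.02458
  = ln(2.588) / 0.02458 = 0.9509 / 0.02458 = 38.69 h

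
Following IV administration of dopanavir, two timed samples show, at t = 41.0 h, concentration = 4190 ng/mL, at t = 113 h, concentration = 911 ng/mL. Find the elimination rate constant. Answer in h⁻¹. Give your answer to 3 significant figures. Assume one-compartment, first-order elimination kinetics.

k = ln(C₁/C₂) / (t₂ − t₁) = ln(4190/911) / (113 − 41.0)
  = 1.526 / 72.00 = 0.02119 h⁻¹

0.0212 h⁻¹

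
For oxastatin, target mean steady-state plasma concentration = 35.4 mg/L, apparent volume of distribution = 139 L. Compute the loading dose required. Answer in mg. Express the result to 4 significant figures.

LD = Css × Vd = 35.4 × 139 = 4921 mg

4921 mg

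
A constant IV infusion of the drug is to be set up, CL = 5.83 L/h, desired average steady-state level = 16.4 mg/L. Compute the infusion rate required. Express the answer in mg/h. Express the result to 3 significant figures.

At steady state, infusion rate R₀ = Css × CL = 16.4 × 5.830 = 95.61 mg/h

95.6 mg/h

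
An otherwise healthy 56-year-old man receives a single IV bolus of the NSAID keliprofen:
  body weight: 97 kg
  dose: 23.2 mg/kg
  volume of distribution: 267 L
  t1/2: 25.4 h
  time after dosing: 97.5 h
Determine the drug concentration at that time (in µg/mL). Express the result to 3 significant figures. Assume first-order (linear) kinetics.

Total dose = 23.2 × 97 = 2250 mg
C₀ = Dose / Vd = 2250 / 267 = 8.427 mg/L
k = ln2 / t½ = 0.693147 / 25.4 = 0.02729 h⁻¹
C = C₀ · e^(−k·t) = 8.427 × e^(−0.02729 × 97.5)
  = 8.427 × 0.06989 = 0.5890 mg/L
(0.5890 mg/L = 0.5890 µg/mL)

0.589 µg/mL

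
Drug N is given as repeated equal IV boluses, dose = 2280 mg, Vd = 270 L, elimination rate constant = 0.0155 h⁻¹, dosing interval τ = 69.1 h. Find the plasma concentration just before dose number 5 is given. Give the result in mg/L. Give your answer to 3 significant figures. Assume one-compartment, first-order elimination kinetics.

4.34 mg/L

C₀ per dose = Dose / Vd = 2280 / 270 = 8.444 mg/L
Fraction remaining after one interval: r = e^(−kτ) = e^(−0.01550 × 69.1) = 0.3426
Before dose 5, 4 doses have been given (aged 1τ, 2τ, 3τ, 4τ).
C_trough = C₀ × (r + r² + … + r^4) = C₀ × r(1−r^4)/(1−r)
        = 8.444 × 0.3426 × (1 − 0.01378) / (1 − 0.3426) = 4.340 mg/L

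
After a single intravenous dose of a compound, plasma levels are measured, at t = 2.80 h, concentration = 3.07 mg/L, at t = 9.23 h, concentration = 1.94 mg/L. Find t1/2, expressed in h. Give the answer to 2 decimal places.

k = ln(C₁/C₂) / (t₂ − t₁) = ln(3.07/1.94) / (9.23 − 2.80)
  = 0.4590 / 6.430 = 0.07138 h⁻¹
t½ = ln2 / k = 0.693147 / 0.07138 = 9.711 h

9.71 h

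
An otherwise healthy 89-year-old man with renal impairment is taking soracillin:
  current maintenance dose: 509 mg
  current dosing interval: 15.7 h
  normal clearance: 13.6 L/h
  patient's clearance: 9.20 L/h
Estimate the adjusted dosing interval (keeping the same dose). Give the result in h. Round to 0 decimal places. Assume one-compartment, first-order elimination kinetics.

To keep the same average steady-state level, dosing rate must scale with clearance.
CL ratio = 9.20 / 13.6 = 0.6765
New interval (same dose) = 15.7 / 0.6765 = 23.21 h

23 h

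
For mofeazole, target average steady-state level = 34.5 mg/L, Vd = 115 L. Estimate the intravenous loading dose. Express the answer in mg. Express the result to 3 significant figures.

LD = Css × Vd = 34.5 × 115 = 3968 mg

3970 mg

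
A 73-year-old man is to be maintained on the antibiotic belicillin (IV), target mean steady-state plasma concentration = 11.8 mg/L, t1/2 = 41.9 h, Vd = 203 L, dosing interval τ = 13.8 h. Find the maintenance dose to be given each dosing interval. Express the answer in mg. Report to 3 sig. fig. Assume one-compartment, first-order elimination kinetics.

547 mg

k = ln2 / t½ = 0.693147 / 41.9 = 0.01654 h⁻¹
CL = k × Vd = 0.01654 × 203 = 3.358 L/h
At steady state, Dose/τ = Css × CL.
Dose = Css × CL × τ = 11.8 × 3.358 × 13.8 = 546.8 mg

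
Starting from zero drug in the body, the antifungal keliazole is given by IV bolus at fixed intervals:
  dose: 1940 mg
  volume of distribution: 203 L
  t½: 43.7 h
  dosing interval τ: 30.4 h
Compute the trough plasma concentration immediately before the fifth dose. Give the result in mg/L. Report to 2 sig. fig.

13 mg/L

C₀ per dose = Dose / Vd = 1940 / 203 = 9.557 mg/L
k = ln2 / t½ = 0.693147 / 43.7 = 0.01586 h⁻¹
Fraction remaining after one interval: r = e^(−kτ) = e^(−0.01586 × 30.4) = 0.6175
Before dose 5, 4 doses have been given (aged 1τ, 2τ, 3τ, 4τ).
C_trough = C₀ × (r + r² + … + r^4) = C₀ × r(1−r^4)/(1−r)
        = 9.557 × 0.6175 × (1 − 0.1454) / (1 − 0.6175) = 13.19 mg/L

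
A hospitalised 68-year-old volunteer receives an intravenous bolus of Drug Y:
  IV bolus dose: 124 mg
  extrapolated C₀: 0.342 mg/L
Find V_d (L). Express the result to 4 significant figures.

362.6 L

Vd = Dose / C₀ = 124.0 / 0.342 = 362.6 L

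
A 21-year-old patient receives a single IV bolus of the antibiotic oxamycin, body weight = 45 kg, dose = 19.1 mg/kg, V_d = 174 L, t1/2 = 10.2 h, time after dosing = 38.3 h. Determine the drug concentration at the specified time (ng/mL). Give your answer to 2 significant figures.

370 ng/mL

Total dose = 19.1 × 45 = 859.5 mg
C₀ = Dose / Vd = 859.5 / 174 = 4.940 mg/L
k = ln2 / t½ = 0.693147 / 10.2 = 0.06796 h⁻¹
C = C₀ · e^(−k·t) = 4.940 × e^(−0.06796 × 38.3)
  = 4.940 × 0.07406 = 0.3659 mg/L
Convert: 0.3659 mg/L × 1000 = 365.9 ng/mL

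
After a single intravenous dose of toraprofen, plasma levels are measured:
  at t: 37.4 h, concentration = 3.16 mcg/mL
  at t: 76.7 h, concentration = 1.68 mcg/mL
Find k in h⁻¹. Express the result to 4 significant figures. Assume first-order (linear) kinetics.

0.01608 h⁻¹

k = ln(C₁/C₂) / (t₂ − t₁) = ln(3.16/1.68) / (76.7 − 37.4)
  = 0.6318 / 39.30 = 0.01608 h⁻¹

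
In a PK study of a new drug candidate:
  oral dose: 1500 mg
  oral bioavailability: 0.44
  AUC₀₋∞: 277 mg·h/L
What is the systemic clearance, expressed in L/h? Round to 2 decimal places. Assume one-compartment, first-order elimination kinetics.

CL = F·Dose / AUC = 0.44 × 1500 / 277 = 2.383 L/h

2.38 L/h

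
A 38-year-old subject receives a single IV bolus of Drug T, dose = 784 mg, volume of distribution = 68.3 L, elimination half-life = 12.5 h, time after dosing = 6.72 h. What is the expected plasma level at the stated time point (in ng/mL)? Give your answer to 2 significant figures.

C₀ = Dose / Vd = 784.0 / 68.3 = 11.48 mg/L
k = ln2 / t½ = 0.693147 / 12.5 = 0.05545 h⁻¹
C = C₀ · e^(−k·t) = 11.48 × e^(−0.05545 × 6.72)
  = 11.48 × 0.6889 = 7.909 mg/L
Convert: 7.909 mg/L × 1000 = 7909 ng/mL

7900 ng/mL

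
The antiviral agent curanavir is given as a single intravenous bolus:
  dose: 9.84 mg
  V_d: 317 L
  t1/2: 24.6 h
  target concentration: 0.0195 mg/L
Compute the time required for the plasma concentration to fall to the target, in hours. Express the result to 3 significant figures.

C₀ = Dose / Vd = 9.840 / 317 = 0.03104 mg/L
k = ln2 / t½ = 0.693147 / 24.6 = 0.02818 h⁻¹
t = ln(C₀ / C) / k = ln(0.03104 / 0.0195) / 0.02818
  = ln(1.592) / 0.02818 = 0.4650 / 0.02818 = 16.50 h

16.5 h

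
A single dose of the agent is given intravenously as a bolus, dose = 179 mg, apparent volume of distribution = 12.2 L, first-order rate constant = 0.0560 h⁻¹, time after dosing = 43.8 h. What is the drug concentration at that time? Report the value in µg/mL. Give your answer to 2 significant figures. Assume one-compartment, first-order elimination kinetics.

C₀ = Dose / Vd = 179.0 / 12.2 = 14.67 mg/L
C = C₀ · e^(−k·t) = 14.67 × e^(−0.05600 × 43.8)
  = 14.67 × 0.08605 = 1.262 mg/L
(1.262 mg/L = 1.262 µg/mL)

1.3 µg/mL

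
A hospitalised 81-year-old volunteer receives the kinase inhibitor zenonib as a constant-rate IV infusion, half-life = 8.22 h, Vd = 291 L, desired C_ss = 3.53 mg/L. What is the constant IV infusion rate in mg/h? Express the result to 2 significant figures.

k = ln2 / t½ = 0.693147 / 8.22 = 0.08432 h⁻¹
CL = k × Vd = 0.08432 × 291 = 24.54 L/h
At steady state, infusion rate R₀ = Css × CL = 3.53 × 24.54 = 86.63 mg/h

87 mg/h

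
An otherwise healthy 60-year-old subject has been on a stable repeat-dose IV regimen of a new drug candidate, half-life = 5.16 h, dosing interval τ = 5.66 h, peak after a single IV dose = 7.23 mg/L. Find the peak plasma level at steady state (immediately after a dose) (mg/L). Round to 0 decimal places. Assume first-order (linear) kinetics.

k = ln2 / t½ = 0.693147 / 5.16 = 0.1343 h⁻¹
e^(−kτ) = e^(−0.1343 × 5.66) = 0.4676
Accumulation ratio R = 1 / (1 − e^(−kτ)) = 1 / (1 − 0.4676) = 1.878
Steady-state peak = C₀ × R = 7.23 × 1.878 = 13.58 mg/L

14 mg/L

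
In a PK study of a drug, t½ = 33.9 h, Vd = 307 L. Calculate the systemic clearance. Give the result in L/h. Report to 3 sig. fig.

6.28 L/h

k = ln2 / t½ = 0.693147 / 33.9 = 0.02045 h⁻¹
CL = k × Vd = 0.02045 × 307 = 6.278 L/h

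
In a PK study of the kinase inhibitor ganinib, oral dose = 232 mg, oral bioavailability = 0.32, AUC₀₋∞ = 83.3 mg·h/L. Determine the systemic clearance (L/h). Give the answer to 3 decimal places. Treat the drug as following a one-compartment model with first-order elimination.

0.891 L/h

CL = F·Dose / AUC = 0.32 × 232 / 83.3 = 0.8912 L/h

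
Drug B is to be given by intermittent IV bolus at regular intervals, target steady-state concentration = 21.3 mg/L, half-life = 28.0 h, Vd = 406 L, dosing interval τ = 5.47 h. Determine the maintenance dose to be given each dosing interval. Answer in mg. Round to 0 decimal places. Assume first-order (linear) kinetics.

k = ln2 / t½ = 0.693147 / 28.0 = 0.02476 h⁻¹
CL = k × Vd = 0.02476 × 406 = 10.05 L/h
At steady state, Dose/τ = Css × CL.
Dose = Css × CL × τ = 21.3 × 10.05 × 5.47 = 1171 mg

1171 mg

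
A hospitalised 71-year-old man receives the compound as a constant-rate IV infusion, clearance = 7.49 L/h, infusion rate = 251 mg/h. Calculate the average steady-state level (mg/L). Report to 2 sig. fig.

At steady state Css = R₀ / CL = 251 / 7.490 = 33.51 mg/L

34 mg/L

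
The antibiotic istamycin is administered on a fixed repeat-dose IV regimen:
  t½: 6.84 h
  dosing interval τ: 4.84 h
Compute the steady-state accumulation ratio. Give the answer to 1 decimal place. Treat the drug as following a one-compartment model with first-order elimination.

2.6

k = ln2 / t½ = 0.693147 / 6.84 = 0.1013 h⁻¹
e^(−kτ) = e^(−0.1013 × 4.84) = 0.6124
Accumulation ratio R = 1 / (1 − e^(−kτ)) = 1 / (1 − 0.6124) = 2.580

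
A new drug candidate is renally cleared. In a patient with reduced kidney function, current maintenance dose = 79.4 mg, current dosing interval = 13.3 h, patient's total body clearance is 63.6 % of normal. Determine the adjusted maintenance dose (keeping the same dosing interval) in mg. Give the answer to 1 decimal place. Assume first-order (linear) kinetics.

To keep the same average steady-state level, dosing rate must scale with clearance.
CL ratio = 63.6 / 100 = 0.6360
New dose (same interval) = 79.4 × 0.6360 = 50.50 mg

50.5 mg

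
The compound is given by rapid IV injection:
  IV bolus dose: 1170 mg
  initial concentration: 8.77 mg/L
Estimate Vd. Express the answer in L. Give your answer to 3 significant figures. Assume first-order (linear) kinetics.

Vd = Dose / C₀ = 1170 / 8.77 = 133.4 L

133 L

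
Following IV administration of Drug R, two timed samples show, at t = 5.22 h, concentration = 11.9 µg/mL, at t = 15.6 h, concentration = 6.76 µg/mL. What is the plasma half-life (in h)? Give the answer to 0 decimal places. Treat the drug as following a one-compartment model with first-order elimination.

13 h

k = ln(C₁/C₂) / (t₂ − t₁) = ln(11.9/6.76) / (15.6 − 5.22)
  = 0.5655 / 10.38 = 0.05448 h⁻¹
t½ = ln2 / k = 0.693147 / 0.05448 = 12.72 h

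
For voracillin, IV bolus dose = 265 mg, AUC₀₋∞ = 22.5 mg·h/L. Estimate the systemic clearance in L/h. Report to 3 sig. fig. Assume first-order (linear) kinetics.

CL = Dose / AUC = 265 / 22.5 = 11.78 L/h

11.8 L/h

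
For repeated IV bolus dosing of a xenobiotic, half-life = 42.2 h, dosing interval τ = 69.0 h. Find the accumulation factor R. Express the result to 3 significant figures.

1.47

k = ln2 / t½ = 0.693147 / 42.2 = 0.01643 h⁻¹
e^(−kτ) = e^(−0.01643 × 69.0) = 0.3218
Accumulation ratio R = 1 / (1 − e^(−kτ)) = 1 / (1 − 0.3218) = 1.474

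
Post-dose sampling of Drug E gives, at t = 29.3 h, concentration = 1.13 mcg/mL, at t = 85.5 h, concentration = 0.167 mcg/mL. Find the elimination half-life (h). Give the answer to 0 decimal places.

20 h

k = ln(C₁/C₂) / (t₂ − t₁) = ln(1.13/0.167) / (85.5 − 29.3)
  = 1.912 / 56.20 = 0.03402 h⁻¹
t½ = ln2 / k = 0.693147 / 0.03402 = 20.37 h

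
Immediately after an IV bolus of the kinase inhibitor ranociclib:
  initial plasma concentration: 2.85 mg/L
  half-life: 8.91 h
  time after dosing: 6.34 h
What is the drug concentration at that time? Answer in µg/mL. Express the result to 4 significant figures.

1.740 µg/mL

k = ln2 / t½ = 0.693147 / 8.91 = 0.07779 h⁻¹
C = C₀ · e^(−k·t) = 2.850 × e^(−0.07779 × 6.34)
  = 2.850 × 0.6107 = 1.740 mg/L
(1.740 mg/L = 1.740 µg/mL)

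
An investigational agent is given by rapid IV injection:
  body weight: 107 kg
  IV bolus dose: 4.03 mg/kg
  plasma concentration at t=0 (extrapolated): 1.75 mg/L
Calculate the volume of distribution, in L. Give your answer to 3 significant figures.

Dose = 4.03 × 107 = 431.2 mg
Vd = Dose / C₀ = 431.2 / 1.75 = 246.4 L

246 L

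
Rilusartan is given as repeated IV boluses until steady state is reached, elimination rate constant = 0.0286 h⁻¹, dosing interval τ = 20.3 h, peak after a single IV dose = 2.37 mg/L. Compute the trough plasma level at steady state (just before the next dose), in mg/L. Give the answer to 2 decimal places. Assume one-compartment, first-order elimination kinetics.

e^(−kτ) = e^(−0.02860 × 20.3) = 0.5596
Accumulation ratio R = 1 / (1 − e^(−kτ)) = 1 / (1 − 0.5596) = 2.271
Steady-state trough = C₀ × R × e^(−kτ) = 2.37 × 2.271 × 0.5596 = 3.012 mg/L

3.01 mg/L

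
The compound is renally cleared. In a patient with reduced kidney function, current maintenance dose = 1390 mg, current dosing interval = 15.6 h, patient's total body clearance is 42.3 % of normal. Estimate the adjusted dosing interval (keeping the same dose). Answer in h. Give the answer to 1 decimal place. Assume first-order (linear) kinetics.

36.9 h

To keep the same average steady-state level, dosing rate must scale with clearance.
CL ratio = 42.3 / 100 = 0.4230
New interval (same dose) = 15.6 / 0.4230 = 36.88 h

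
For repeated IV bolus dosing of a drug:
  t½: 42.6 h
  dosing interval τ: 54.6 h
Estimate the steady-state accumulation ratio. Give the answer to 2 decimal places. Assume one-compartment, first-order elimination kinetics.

k = ln2 / t½ = 0.693147 / 42.6 = 0.01627 h⁻¹
e^(−kτ) = e^(−0.01627 × 54.6) = 0.4113
Accumulation ratio R = 1 / (1 − e^(−kτ)) = 1 / (1 − 0.4113) = 1.699

1.70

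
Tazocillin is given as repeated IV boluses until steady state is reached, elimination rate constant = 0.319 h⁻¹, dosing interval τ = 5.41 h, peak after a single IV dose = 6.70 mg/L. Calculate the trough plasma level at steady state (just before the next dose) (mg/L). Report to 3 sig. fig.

1.45 mg/L

e^(−kτ) = e^(−0.3190 × 5.41) = 0.1780
Accumulation ratio R = 1 / (1 − e^(−kτ)) = 1 / (1 − 0.1780) = 1.217
Steady-state trough = C₀ × R × e^(−kτ) = 6.70 × 1.217 × 0.1780 = 1.451 mg/L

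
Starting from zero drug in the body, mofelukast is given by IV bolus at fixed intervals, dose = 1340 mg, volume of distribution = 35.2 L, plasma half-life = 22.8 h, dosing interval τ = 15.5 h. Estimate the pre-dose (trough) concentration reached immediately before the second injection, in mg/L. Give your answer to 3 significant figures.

23.8 mg/L

C₀ per dose = Dose / Vd = 1340 / 35.2 = 38.07 mg/L
k = ln2 / t½ = 0.693147 / 22.8 = 0.03040 h⁻¹
Fraction remaining after one interval: r = e^(−kτ) = e^(−0.03040 × 15.5) = 0.6243
Before dose 2, 1 dose has been given (aged 1τ).
C_trough = C₀ × r = 38.07 × 0.6243 = 23.77 mg/L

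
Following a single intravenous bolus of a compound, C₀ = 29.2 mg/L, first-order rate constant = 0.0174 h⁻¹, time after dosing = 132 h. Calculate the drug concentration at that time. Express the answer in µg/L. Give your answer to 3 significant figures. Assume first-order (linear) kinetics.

2940 µg/L

C = C₀ · e^(−k·t) = 29.20 × e^(−0.01740 × 132)
  = 29.20 × 0.1006 = 2.938 mg/L
Convert: 2.938 mg/L × 1000 = 2938 µg/L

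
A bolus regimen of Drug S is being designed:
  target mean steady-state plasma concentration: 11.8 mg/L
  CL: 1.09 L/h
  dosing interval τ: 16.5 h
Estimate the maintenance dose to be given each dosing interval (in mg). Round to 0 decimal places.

At steady state, Dose/τ = Css × CL.
Dose = Css × CL × τ = 11.8 × 1.090 × 16.5 = 212.2 mg

212 mg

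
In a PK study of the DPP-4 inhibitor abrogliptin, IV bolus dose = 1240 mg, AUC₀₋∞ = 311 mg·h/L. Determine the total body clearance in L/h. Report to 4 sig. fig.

CL = Dose / AUC = 1240 / 311 = 3.987 L/h

3.987 L/h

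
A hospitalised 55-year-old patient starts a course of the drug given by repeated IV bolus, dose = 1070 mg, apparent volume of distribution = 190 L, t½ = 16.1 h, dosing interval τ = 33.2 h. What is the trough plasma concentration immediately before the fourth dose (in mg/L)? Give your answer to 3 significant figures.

1.75 mg/L

C₀ per dose = Dose / Vd = 1070 / 190 = 5.632 mg/L
k = ln2 / t½ = 0.693147 / 16.1 = 0.04305 h⁻¹
Fraction remaining after one interval: r = e^(−kτ) = e^(−0.04305 × 33.2) = 0.2395
Before dose 4, 3 doses have been given (aged 1τ, 2τ, 3τ).
C_trough = C₀ × (r + r² + … + r^3) = C₀ × r(1−r^3)/(1−r)
        = 5.632 × 0.2395 × (1 − 0.01374) / (1 − 0.2395) = 1.749 mg/L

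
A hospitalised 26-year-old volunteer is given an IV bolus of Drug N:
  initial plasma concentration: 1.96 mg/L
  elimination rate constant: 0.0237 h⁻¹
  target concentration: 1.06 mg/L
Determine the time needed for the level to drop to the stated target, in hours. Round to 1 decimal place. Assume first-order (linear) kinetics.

t = ln(C₀ / C) / k = ln(1.960 / 1.06) / 0.02370
  = ln(1.849) / 0.02370 = 0.6146 / 0.02370 = 25.93 h

25.9 h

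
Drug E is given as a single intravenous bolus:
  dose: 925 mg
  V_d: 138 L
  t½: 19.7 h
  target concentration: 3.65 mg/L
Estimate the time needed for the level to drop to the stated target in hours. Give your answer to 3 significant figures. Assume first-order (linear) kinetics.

17.3 h

C₀ = Dose / Vd = 925.0 / 138 = 6.703 mg/L
k = ln2 / t½ = 0.693147 / 19.7 = 0.03519 h⁻¹
t = ln(C₀ / C) / k = ln(6.703 / 3.65) / 0.03519
  = ln(1.836) / 0.03519 = 0.6076 / 0.03519 = 17.27 h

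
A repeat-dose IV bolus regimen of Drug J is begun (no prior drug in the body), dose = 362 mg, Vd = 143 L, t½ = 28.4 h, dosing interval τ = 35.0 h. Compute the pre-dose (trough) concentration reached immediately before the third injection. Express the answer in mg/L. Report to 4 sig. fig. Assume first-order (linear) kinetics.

1.536 mg/L

C₀ per dose = Dose / Vd = 362 / 143 = 2.531 mg/L
k = ln2 / t½ = 0.693147 / 28.4 = 0.02441 h⁻¹
Fraction remaining after one interval: r = e^(−kτ) = e^(−0.02441 × 35.0) = 0.4256
Before dose 3, 2 doses have been given (aged 1τ, 2τ).
C_trough = C₀ × (r + r²) = 2.531 × (0.4256 + 0.1811) = 1.536 mg/L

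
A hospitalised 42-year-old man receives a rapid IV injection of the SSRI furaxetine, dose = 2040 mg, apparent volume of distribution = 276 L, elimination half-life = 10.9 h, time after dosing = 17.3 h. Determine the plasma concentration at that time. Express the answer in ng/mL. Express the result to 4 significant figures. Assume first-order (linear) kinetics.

C₀ = Dose / Vd = 2040 / 276 = 7.391 mg/L
k = ln2 / t½ = 0.693147 / 10.9 = 0.06359 h⁻¹
C = C₀ · e^(−k·t) = 7.391 × e^(−0.06359 × 17.3)
  = 7.391 × 0.3328 = 2.460 mg/L
Convert: 2.460 mg/L × 1000 = 2460 ng/mL

2460 ng/mL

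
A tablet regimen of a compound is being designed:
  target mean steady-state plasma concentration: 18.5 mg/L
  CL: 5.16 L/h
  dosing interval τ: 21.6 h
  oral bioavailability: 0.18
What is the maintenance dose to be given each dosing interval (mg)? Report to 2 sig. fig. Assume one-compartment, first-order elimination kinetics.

11000 mg

At steady state, F × (Dose/τ) = Css × CL.
Dose = Css × CL × τ / F = 18.5 × 5.160 × 21.6 / 0.18 = 11460 mg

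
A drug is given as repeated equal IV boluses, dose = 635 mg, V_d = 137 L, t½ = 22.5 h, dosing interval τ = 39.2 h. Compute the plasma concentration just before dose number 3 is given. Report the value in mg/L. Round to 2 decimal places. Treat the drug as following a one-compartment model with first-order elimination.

C₀ per dose = Dose / Vd = 635 / 137 = 4.635 mg/L
k = ln2 / t½ = 0.693147 / 22.5 = 0.03081 h⁻¹
Fraction remaining after one interval: r = e^(−kτ) = e^(−0.03081 × 39.2) = 0.2989
Before dose 3, 2 doses have been given (aged 1τ, 2τ).
C_trough = C₀ × (r + r²) = 4.635 × (0.2989 + 0.08934) = 1.799 mg/L

1.80 mg/L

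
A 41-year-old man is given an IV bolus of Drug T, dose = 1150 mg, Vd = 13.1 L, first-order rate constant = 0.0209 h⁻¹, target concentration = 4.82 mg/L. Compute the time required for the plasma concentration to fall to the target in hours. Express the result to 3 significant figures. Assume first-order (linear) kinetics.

139 h

C₀ = Dose / Vd = 1150 / 13.1 = 87.79 mg/L
t = ln(C₀ / C) / k = ln(87.79 / 4.82) / 0.02090
  = ln(18.21) / 0.02090 = 2.902 / 0.02090 = 138.9 h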